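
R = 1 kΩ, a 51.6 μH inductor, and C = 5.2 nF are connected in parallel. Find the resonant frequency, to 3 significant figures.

ω₀ = 1/√(LC) = 1/√(5.16e-05 × 5.2e-09) = 1.931e+06 rad/s
f₀ = ω₀/(2π) = 307 kHz

307 kHz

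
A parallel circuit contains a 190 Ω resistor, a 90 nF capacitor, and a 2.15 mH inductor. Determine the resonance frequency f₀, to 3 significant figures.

ω₀ = 1/√(LC) = 1/√(0.00215 × 9e-08) = 71890 rad/s
f₀ = ω₀/(2π) = 11.4 kHz

11.4 kHz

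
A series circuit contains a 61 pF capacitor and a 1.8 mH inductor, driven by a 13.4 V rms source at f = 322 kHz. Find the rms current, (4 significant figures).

3.004 mA

ω = 2πf = 2.023e+06 rad/s
X_L = ωL = 3642 Ω
X_C = 1/(ωC) = 8103 Ω
Net reactance X = X_L − X_C = -4461 Ω
Z = − j4461 Ω
|Z| = √(0² + 4461²) = 4461 Ω
I = V/|Z| = 13.4/4461 = 3.004 mA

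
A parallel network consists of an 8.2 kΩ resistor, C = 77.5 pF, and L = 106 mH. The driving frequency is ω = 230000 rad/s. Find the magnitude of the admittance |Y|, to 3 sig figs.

124 μS

X_L = ωL = 24400 Ω
X_C = 1/(ωC) = 56100 Ω
Parallel: admittances add. Y = 1/R + 1/(jωL) + jωC
Y = (0.000122 − j2.32e-05) S
|Y| = 0.000124 S → |Z| = 1/|Y| = 8060 Ω, ∠Z = −∠Y = 10.8°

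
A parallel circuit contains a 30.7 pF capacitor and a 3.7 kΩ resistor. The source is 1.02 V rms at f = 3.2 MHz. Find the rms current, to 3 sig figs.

ω = 2πf = 2.011e+07 rad/s
X_C = 1/(ωC) = 1620 Ω
Parallel: admittances add. Y = 1/R + jωC
Y = (0.000270 + j0.000617) S
|Y| = 0.000674 S → |Z| = 1/|Y| = 1480 Ω, ∠Z = −∠Y = -66.4°
I = V/|Z| = 1.02/1480 = 687 μA

687 μA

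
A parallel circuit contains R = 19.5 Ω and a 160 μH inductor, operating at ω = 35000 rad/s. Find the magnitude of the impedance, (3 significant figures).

X_L = ωL = 5.60 Ω
Parallel: admittances add. Y = 1/R + 1/(jωL)
Y = (0.0513 − j0.179) S
|Y| = 0.186 S → |Z| = 1/|Y| = 5.38 Ω, ∠Z = −∠Y = 74.0°

5.38 Ω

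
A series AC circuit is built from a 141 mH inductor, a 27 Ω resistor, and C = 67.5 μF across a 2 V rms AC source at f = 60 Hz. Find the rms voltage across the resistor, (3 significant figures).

1.78 V

ω = 2πf = 377.0 rad/s
X_L = ωL = 53.2 Ω
X_C = 1/(ωC) = 39.3 Ω
Net reactance X = X_L − X_C = 13.9 Ω
Z = 27.0 + j13.9 Ω
|Z| = √(27.0² + 13.9²) = 30.3 Ω
I = V/|Z| = 65.9 mA
V_R = I·|Z_R| = 0.0659 × 27.0 = 1.78 V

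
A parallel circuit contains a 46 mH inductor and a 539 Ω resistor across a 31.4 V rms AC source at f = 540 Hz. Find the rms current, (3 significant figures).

209 mA

ω = 2πf = 3393 rad/s
X_L = ωL = 156 Ω
Parallel: admittances add. Y = 1/R + 1/(jωL)
Y = (0.00186 − j0.00641) S
|Y| = 0.00667 S → |Z| = 1/|Y| = 150 Ω, ∠Z = −∠Y = 73.9°
I = V/|Z| = 31.4/150 = 209 mA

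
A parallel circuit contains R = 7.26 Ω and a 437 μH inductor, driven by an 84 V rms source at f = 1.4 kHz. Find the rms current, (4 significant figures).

ω = 2πf = 8796 rad/s
X_L = ωL = 3.844 Ω
Parallel: admittances add. Y = 1/R + 1/(jωL)
Y = (0.1377 − j0.2601) S
|Y| = 0.2944 S → |Z| = 1/|Y| = 3.397 Ω, ∠Z = −∠Y = 62.10°
I = V/|Z| = 84/3.397 = 24.73 A

24.73 A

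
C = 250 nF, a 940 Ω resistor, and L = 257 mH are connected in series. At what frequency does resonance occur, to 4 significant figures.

ω₀ = 1/√(LC) = 1/√(0.257 × 2.5e-07) = 3945 rad/s
f₀ = ω₀/(2π) = 627.9 Hz

627.9 Hz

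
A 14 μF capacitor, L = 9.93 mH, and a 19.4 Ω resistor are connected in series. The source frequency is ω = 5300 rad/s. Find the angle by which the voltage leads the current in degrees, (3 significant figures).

63.6°

X_L = ωL = 52.6 Ω
X_C = 1/(ωC) = 13.5 Ω
Net reactance X = X_L − X_C = 39.2 Ω
Z = 19.4 + j39.2 Ω
|Z| = √(19.4² + 39.2²) = 43.7 Ω
∠Z = arctan(39.2/19.4) = 63.6°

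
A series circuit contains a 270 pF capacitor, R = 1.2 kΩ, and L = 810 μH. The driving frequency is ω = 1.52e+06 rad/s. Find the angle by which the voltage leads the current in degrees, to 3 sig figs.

-45.1°

X_L = ωL = 1230 Ω
X_C = 1/(ωC) = 2440 Ω
Net reactance X = X_L − X_C = -1210 Ω
Z = 1200 − j1210 Ω
|Z| = √(1200² + 1210²) = 1700 Ω
∠Z = arctan(-1210/1200) = -45.1°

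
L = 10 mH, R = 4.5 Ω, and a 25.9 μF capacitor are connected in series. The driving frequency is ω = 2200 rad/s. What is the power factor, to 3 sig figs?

0.711

X_L = ωL = 22.0 Ω
X_C = 1/(ωC) = 17.6 Ω
Net reactance X = X_L − X_C = 4.45 Ω
Z = 4.50 + j4.45 Ω
|Z| = √(4.50² + 4.45²) = 6.33 Ω
∠Z = arctan(4.45/4.50) = 44.7°
cos φ = cos(44.7°) = 0.711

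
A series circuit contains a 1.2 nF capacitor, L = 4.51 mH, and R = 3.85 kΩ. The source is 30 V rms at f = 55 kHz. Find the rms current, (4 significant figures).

ω = 2πf = 345600 rad/s
X_L = ωL = 1559 Ω
X_C = 1/(ωC) = 2411 Ω
Net reactance X = X_L − X_C = -852.9 Ω
Z = 3850 − j852.9 Ω
|Z| = √(3850² + 852.9²) = 3943 Ω
I = V/|Z| = 30/3943 = 7.608 mA

7.608 mA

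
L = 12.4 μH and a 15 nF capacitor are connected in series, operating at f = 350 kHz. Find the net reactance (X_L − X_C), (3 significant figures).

-3.05 Ω

ω = 2πf = 2.199e+06 rad/s
X_L = ωL = 27.3 Ω
X_C = 1/(ωC) = 30.3 Ω
X = 27.3 − 30.3 = -3.05 Ω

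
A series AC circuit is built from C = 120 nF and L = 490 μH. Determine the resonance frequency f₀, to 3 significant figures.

ω₀ = 1/√(LC) = 1/√(0.00049 × 1.2e-07) = 130400 rad/s
f₀ = ω₀/(2π) = 20.8 kHz

20.8 kHz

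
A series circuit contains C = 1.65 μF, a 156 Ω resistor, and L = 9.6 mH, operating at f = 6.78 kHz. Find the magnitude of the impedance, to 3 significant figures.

ω = 2πf = 42600 rad/s
X_L = ωL = 409 Ω
X_C = 1/(ωC) = 14.2 Ω
Net reactance X = X_L − X_C = 395 Ω
Z = 156 + j395 Ω
|Z| = √(156² + 395²) = 424 Ω

424 Ω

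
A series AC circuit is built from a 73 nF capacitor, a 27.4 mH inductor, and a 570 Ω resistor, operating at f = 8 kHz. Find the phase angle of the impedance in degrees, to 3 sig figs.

ω = 2πf = 50270 rad/s
X_L = ωL = 1380 Ω
X_C = 1/(ωC) = 273 Ω
Net reactance X = X_L − X_C = 1100 Ω
Z = 570 + j1100 Ω
|Z| = √(570² + 1100²) = 1240 Ω
∠Z = arctan(1100/570) = 62.7°

62.7°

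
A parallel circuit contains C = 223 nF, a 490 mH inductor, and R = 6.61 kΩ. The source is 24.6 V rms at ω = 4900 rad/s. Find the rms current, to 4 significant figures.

17.05 mA

X_L = ωL = 2401 Ω
X_C = 1/(ωC) = 915.2 Ω
Parallel: admittances add. Y = 1/R + 1/(jωL) + jωC
Y = (0.0001513 + j0.0006762) S
|Y| = 0.0006929 S → |Z| = 1/|Y| = 1443 Ω, ∠Z = −∠Y = -77.39°
I = V/|Z| = 24.6/1443 = 17.05 mA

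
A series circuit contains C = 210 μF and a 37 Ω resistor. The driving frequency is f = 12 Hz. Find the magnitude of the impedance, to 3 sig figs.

73.2 Ω

ω = 2πf = 75.40 rad/s
X_C = 1/(ωC) = 63.2 Ω
Z = 37.0 − j63.2 Ω
|Z| = √(37.0² + 63.2²) = 73.2 Ω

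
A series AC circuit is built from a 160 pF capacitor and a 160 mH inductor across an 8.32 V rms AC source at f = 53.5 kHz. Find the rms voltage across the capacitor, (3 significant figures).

4.40 V

ω = 2πf = 336200 rad/s
X_L = ωL = 53800 Ω
X_C = 1/(ωC) = 18600 Ω
Net reactance X = X_L − X_C = 35200 Ω
Z = j35200 Ω
|Z| = √(0² + 35200²) = 35200 Ω
I = V/|Z| = 236 μA
V_C = I·|Z_C| = 0.000236 × 18600 = 4.40 V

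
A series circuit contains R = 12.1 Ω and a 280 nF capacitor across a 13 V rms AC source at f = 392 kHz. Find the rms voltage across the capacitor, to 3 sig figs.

ω = 2πf = 2.463e+06 rad/s
X_C = 1/(ωC) = 1.45 Ω
Z = 12.1 − j1.45 Ω
|Z| = √(12.1² + 1.45²) = 12.2 Ω
I = V/|Z| = 1.07 A
V_C = I·|Z_C| = 1.07 × 1.45 = 1.55 V

1.55 V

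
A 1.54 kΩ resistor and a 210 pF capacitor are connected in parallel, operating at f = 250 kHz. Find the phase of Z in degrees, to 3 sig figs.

-26.9°

ω = 2πf = 1.571e+06 rad/s
X_C = 1/(ωC) = 3030 Ω
Parallel: admittances add. Y = 1/R + jωC
Y = (0.000649 + j0.000330) S
|Y| = 0.000728 S → |Z| = 1/|Y| = 1370 Ω, ∠Z = −∠Y = -26.9°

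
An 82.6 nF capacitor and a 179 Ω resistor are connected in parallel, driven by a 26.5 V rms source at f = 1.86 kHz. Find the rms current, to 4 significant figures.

ω = 2πf = 11690 rad/s
X_C = 1/(ωC) = 1036 Ω
Parallel: admittances add. Y = 1/R + jωC
Y = (0.005587 + j0.0009653) S
|Y| = 0.005669 S → |Z| = 1/|Y| = 176.4 Ω, ∠Z = −∠Y = -9.803°
I = V/|Z| = 26.5/176.4 = 150.2 mA

150.2 mA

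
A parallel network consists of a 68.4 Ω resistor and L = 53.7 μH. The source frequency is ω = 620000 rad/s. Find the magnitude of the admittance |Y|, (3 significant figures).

X_L = ωL = 33.3 Ω
Parallel: admittances add. Y = 1/R + 1/(jωL)
Y = (0.0146 − j0.0300) S
|Y| = 0.0334 S → |Z| = 1/|Y| = 29.9 Ω, ∠Z = −∠Y = 64.0°

33.4 mS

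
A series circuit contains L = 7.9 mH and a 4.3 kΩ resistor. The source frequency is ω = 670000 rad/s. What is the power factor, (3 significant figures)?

X_L = ωL = 5290 Ω
Z = 4300 + j5290 Ω
|Z| = √(4300² + 5290²) = 6820 Ω
∠Z = arctan(5290/4300) = 50.9°
cos φ = cos(50.9°) = 0.631

0.631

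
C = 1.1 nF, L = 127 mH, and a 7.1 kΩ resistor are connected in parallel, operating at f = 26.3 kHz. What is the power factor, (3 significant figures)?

ω = 2πf = 165200 rad/s
X_L = ωL = 21000 Ω
X_C = 1/(ωC) = 5500 Ω
Parallel: admittances add. Y = 1/R + 1/(jωL) + jωC
Y = (0.000141 + j0.000134) S
|Y| = 0.000194 S → |Z| = 1/|Y| = 5140 Ω, ∠Z = −∠Y = -43.6°
cos φ = cos(-43.6°) = 0.724

0.724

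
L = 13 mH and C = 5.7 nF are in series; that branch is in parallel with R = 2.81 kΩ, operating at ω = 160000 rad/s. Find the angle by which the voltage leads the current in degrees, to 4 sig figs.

70.71°

X_L = ωL = 2080 Ω
X_C = 1/(ωC) = 1096 Ω
Branch 1: Z₁ = R = 2810 Ω
Branch 2 (series LC): Z₂ = j(X_L − X_C) = j983.5 Ω
Parallel: Z = Z₁Z₂/(Z₁+Z₂), |Z| = 928.3 Ω, ∠Z = 70.71°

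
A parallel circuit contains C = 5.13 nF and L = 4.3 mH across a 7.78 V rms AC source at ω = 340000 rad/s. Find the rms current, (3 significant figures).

X_L = ωL = 1460 Ω
X_C = 1/(ωC) = 573 Ω
Parallel: admittances add. Y = 1/(jωL) + jωC
Y = (0 + j0.00106) S
|Y| = 0.00106 S → |Z| = 1/|Y| = 943 Ω, ∠Z = −∠Y = -90.0°
I = V/|Z| = 7.78/943 = 8.25 mA

8.25 mA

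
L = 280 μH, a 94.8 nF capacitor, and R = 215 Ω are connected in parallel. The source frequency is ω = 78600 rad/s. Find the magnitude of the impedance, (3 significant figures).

26.1 Ω

X_L = ωL = 22.0 Ω
X_C = 1/(ωC) = 134 Ω
Parallel: admittances add. Y = 1/R + 1/(jωL) + jωC
Y = (0.00465 − j0.0380) S
|Y| = 0.0383 S → |Z| = 1/|Y| = 26.1 Ω, ∠Z = −∠Y = 83.0°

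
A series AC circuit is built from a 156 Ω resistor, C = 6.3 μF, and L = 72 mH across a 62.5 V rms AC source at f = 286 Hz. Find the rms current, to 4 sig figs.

387.4 mA

ω = 2πf = 1797 rad/s
X_L = ωL = 129.4 Ω
X_C = 1/(ωC) = 88.33 Ω
Net reactance X = X_L − X_C = 41.05 Ω
Z = 156.0 + j41.05 Ω
|Z| = √(156.0² + 41.05²) = 161.3 Ω
I = V/|Z| = 62.5/161.3 = 387.4 mA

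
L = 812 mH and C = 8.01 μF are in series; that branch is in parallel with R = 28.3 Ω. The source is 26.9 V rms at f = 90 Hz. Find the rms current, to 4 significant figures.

957.2 mA

ω = 2πf = 565.5 rad/s
X_L = ωL = 459.2 Ω
X_C = 1/(ωC) = 220.8 Ω
Branch 1: Z₁ = R = 28.30 Ω
Branch 2 (series LC): Z₂ = j(X_L − X_C) = j238.4 Ω
Parallel: Z = Z₁Z₂/(Z₁+Z₂), |Z| = 28.10 Ω, ∠Z = 6.770°
I = V/|Z| = 26.9/28.10 = 957.2 mA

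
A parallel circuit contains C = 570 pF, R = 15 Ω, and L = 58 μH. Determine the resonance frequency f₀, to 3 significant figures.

ω₀ = 1/√(LC) = 1/√(5.8e-05 × 5.7e-10) = 5.5e+06 rad/s
f₀ = ω₀/(2π) = 875 kHz

875 kHz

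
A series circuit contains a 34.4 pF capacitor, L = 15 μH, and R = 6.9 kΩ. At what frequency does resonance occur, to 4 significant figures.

7.006 MHz

ω₀ = 1/√(LC) = 1/√(1.5e-05 × 3.44e-11) = 4.402e+07 rad/s
f₀ = ω₀/(2π) = 7.006 MHz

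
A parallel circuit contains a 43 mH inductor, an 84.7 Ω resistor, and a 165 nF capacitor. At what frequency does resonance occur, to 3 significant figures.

1.89 kHz

ω₀ = 1/√(LC) = 1/√(0.043 × 1.65e-07) = 11870 rad/s
f₀ = ω₀/(2π) = 1.89 kHz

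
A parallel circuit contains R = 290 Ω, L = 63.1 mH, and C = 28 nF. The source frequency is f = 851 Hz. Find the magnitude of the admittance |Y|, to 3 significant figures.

ω = 2πf = 5347 rad/s
X_L = ωL = 337 Ω
X_C = 1/(ωC) = 6680 Ω
Parallel: admittances add. Y = 1/R + 1/(jωL) + jωC
Y = (0.00345 − j0.00281) S
|Y| = 0.00445 S → |Z| = 1/|Y| = 225 Ω, ∠Z = −∠Y = 39.2°

4.45 mS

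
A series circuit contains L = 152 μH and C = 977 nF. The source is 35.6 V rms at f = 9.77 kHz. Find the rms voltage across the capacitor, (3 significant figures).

80.8 V

ω = 2πf = 61390 rad/s
X_L = ωL = 9.33 Ω
X_C = 1/(ωC) = 16.7 Ω
Net reactance X = X_L − X_C = -7.34 Ω
Z = − j7.34 Ω
|Z| = √(0² + 7.34²) = 7.34 Ω
I = V/|Z| = 4.85 A
V_C = I·|Z_C| = 4.85 × 16.7 = 80.8 V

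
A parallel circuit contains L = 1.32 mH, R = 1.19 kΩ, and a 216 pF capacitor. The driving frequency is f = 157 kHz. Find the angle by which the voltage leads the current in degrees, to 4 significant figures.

33.44°

ω = 2πf = 986500 rad/s
X_L = ωL = 1302 Ω
X_C = 1/(ωC) = 4693 Ω
Parallel: admittances add. Y = 1/R + 1/(jωL) + jωC
Y = (0.0008403 − j0.0005549) S
|Y| = 0.001007 S → |Z| = 1/|Y| = 993.0 Ω, ∠Z = −∠Y = 33.44°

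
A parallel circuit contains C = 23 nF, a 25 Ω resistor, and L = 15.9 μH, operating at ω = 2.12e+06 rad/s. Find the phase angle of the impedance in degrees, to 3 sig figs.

-25.5°

X_L = ωL = 33.7 Ω
X_C = 1/(ωC) = 20.5 Ω
Parallel: admittances add. Y = 1/R + 1/(jωL) + jωC
Y = (0.0400 + j0.0191) S
|Y| = 0.0443 S → |Z| = 1/|Y| = 22.6 Ω, ∠Z = −∠Y = -25.5°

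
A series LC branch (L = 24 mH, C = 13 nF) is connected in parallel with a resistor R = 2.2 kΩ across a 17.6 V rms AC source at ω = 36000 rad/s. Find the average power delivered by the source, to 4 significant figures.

140.8 mW

X_L = ωL = 864.0 Ω
X_C = 1/(ωC) = 2137 Ω
Branch 1: Z₁ = R = 2200 Ω
Branch 2 (series LC): Z₂ = j(X_L − X_C) = −j1273 Ω
Parallel: Z = Z₁Z₂/(Z₁+Z₂), |Z| = 1102 Ω, ∠Z = -59.95°
I = V/|Z| = 15.98 mA
P = VI cos φ = 17.6 × 0.01598 × cos(-59.95°) = 140.8 mW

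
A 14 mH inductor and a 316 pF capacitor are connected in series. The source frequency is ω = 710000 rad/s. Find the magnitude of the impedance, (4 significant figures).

5483 Ω

X_L = ωL = 9940 Ω
X_C = 1/(ωC) = 4457 Ω
Net reactance X = X_L − X_C = 5483 Ω
Z = j5483 Ω
|Z| = √(0² + 5483²) = 5483 Ω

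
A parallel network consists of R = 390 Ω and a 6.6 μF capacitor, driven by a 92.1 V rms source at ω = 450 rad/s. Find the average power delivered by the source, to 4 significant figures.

X_C = 1/(ωC) = 336.7 Ω
Parallel: admittances add. Y = 1/R + jωC
Y = (0.002564 + j0.002970) S
|Y| = 0.003924 S → |Z| = 1/|Y| = 254.9 Ω, ∠Z = −∠Y = -49.19°
I = V/|Z| = 361.4 mA
P = VI cos φ = 92.1 × 0.3614 × cos(-49.19°) = 21.75 W

21.75 W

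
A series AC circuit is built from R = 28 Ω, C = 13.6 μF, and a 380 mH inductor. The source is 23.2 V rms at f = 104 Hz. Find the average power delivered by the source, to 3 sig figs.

784 mW

ω = 2πf = 653.5 rad/s
X_L = ωL = 248 Ω
X_C = 1/(ωC) = 113 Ω
Net reactance X = X_L − X_C = 136 Ω
Z = 28.0 + j136 Ω
|Z| = √(28.0² + 136²) = 139 Ω
∠Z = arctan(136/28.0) = 78.3°
I = V/|Z| = 167 mA
P = VI cos φ = 23.2 × 0.167 × cos(78.3°) = 784 mW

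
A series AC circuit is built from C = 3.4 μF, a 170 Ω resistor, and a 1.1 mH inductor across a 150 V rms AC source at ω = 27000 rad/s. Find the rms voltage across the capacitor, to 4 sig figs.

9.553 V

X_L = ωL = 29.70 Ω
X_C = 1/(ωC) = 10.89 Ω
Net reactance X = X_L − X_C = 18.81 Ω
Z = 170.0 + j18.81 Ω
|Z| = √(170.0² + 18.81²) = 171.0 Ω
I = V/|Z| = 877.0 mA
V_C = I·|Z_C| = 0.8770 × 10.89 = 9.553 V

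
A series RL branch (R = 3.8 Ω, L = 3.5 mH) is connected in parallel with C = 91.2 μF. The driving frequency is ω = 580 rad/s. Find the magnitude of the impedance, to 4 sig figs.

4.709 Ω

X_L = ωL = 2.030 Ω
X_C = 1/(ωC) = 18.91 Ω
Branch 1 (R+jX_L): Z₁ = 3.800 + j2.030 Ω, |Z₁| = 4.308 Ω
Branch 2 (−jX_C): Z₂ = −j18.91 Ω
Parallel: Z = Z₁Z₂/(Z₁+Z₂), |Z| = 4.709 Ω, ∠Z = 15.42°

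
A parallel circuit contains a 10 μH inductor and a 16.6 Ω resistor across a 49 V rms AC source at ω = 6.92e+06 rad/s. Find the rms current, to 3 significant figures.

X_L = ωL = 69.2 Ω
Parallel: admittances add. Y = 1/R + 1/(jωL)
Y = (0.0602 − j0.0145) S
|Y| = 0.0619 S → |Z| = 1/|Y| = 16.1 Ω, ∠Z = −∠Y = 13.5°
I = V/|Z| = 49/16.1 = 3.04 A

3.04 A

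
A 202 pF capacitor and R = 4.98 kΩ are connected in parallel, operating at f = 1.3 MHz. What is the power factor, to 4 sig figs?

ω = 2πf = 8.168e+06 rad/s
X_C = 1/(ωC) = 606.1 Ω
Parallel: admittances add. Y = 1/R + jωC
Y = (0.0002008 + j0.001650) S
|Y| = 0.001662 S → |Z| = 1/|Y| = 601.6 Ω, ∠Z = −∠Y = -83.06°
cos φ = cos(-83.06°) = 0.1208

0.1208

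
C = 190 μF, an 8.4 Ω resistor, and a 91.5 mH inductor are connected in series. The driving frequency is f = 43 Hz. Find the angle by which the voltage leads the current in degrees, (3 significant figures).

32.0°

ω = 2πf = 270.2 rad/s
X_L = ωL = 24.7 Ω
X_C = 1/(ωC) = 19.5 Ω
Net reactance X = X_L − X_C = 5.24 Ω
Z = 8.40 + j5.24 Ω
|Z| = √(8.40² + 5.24²) = 9.90 Ω
∠Z = arctan(5.24/8.40) = 32.0°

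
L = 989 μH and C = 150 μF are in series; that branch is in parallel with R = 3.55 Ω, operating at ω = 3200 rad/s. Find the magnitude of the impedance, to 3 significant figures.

1.03 Ω

X_L = ωL = 3.16 Ω
X_C = 1/(ωC) = 2.08 Ω
Branch 1: Z₁ = R = 3.55 Ω
Branch 2 (series LC): Z₂ = j(X_L − X_C) = j1.08 Ω
Parallel: Z = Z₁Z₂/(Z₁+Z₂), |Z| = 1.03 Ω, ∠Z = 73.1°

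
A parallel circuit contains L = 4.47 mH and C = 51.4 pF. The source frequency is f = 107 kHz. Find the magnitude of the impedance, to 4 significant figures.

ω = 2πf = 672300 rad/s
X_L = ωL = 3005 Ω
X_C = 1/(ωC) = 28940 Ω
Parallel: admittances add. Y = 1/(jωL) + jωC
Y = (0 − j0.0002982) S
|Y| = 0.0002982 S → |Z| = 1/|Y| = 3353 Ω, ∠Z = −∠Y = 90.00°

3353 Ω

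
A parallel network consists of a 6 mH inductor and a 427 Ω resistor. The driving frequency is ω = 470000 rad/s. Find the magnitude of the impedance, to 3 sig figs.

X_L = ωL = 2820 Ω
Parallel: admittances add. Y = 1/R + 1/(jωL)
Y = (0.00234 − j0.000355) S
|Y| = 0.00237 S → |Z| = 1/|Y| = 422 Ω, ∠Z = −∠Y = 8.61°

422 Ω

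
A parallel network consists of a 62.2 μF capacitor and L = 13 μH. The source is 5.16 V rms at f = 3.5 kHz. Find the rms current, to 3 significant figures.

ω = 2πf = 21990 rad/s
X_L = ωL = 0.286 Ω
X_C = 1/(ωC) = 0.731 Ω
Parallel: admittances add. Y = 1/(jωL) + jωC
Y = (0 − j2.13) S
|Y| = 2.13 S → |Z| = 1/|Y| = 0.469 Ω, ∠Z = −∠Y = 90.0°
I = V/|Z| = 5.16/0.469 = 11.0 A

11.0 A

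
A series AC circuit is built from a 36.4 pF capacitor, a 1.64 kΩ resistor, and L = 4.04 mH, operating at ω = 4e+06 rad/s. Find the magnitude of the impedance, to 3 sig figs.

9440 Ω

X_L = ωL = 16200 Ω
X_C = 1/(ωC) = 6870 Ω
Net reactance X = X_L − X_C = 9290 Ω
Z = 1640 + j9290 Ω
|Z| = √(1640² + 9290²) = 9440 Ω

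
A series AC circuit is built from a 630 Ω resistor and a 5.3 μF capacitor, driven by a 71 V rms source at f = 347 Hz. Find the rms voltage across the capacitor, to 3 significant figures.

9.66 V

ω = 2πf = 2180 rad/s
X_C = 1/(ωC) = 86.5 Ω
Z = 630 − j86.5 Ω
|Z| = √(630² + 86.5²) = 636 Ω
I = V/|Z| = 112 mA
V_C = I·|Z_C| = 0.112 × 86.5 = 9.66 V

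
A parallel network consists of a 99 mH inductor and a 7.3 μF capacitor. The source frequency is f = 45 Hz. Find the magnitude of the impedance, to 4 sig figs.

ω = 2πf = 282.7 rad/s
X_L = ωL = 27.99 Ω
X_C = 1/(ωC) = 484.5 Ω
Parallel: admittances add. Y = 1/(jωL) + jωC
Y = (0 − j0.03366) S
|Y| = 0.03366 S → |Z| = 1/|Y| = 29.71 Ω, ∠Z = −∠Y = 90.00°

29.71 Ω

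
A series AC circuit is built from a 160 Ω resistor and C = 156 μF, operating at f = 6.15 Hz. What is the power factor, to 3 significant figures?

ω = 2πf = 38.64 rad/s
X_C = 1/(ωC) = 166 Ω
Z = 160 − j166 Ω
|Z| = √(160² + 166²) = 230 Ω
∠Z = arctan(-166/160) = -46.0°
cos φ = cos(-46.0°) = 0.694

0.694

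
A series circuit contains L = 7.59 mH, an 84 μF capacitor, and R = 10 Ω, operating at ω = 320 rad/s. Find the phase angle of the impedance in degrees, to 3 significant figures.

-74.0°

X_L = ωL = 2.43 Ω
X_C = 1/(ωC) = 37.2 Ω
Net reactance X = X_L − X_C = -34.8 Ω
Z = 10.0 − j34.8 Ω
|Z| = √(10.0² + 34.8²) = 36.2 Ω
∠Z = arctan(-34.8/10.0) = -74.0°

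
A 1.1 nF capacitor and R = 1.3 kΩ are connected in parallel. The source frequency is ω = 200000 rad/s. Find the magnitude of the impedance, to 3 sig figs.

1250 Ω

X_C = 1/(ωC) = 4550 Ω
Parallel: admittances add. Y = 1/R + jωC
Y = (0.000769 + j0.000220) S
|Y| = 0.000800 S → |Z| = 1/|Y| = 1250 Ω, ∠Z = −∠Y = -16.0°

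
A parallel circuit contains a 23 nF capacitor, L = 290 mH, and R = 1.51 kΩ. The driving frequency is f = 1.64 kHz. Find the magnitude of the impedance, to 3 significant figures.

1490 Ω

ω = 2πf = 10300 rad/s
X_L = ωL = 2990 Ω
X_C = 1/(ωC) = 4220 Ω
Parallel: admittances add. Y = 1/R + 1/(jωL) + jωC
Y = (0.000662 − j9.76e-05) S
|Y| = 0.000669 S → |Z| = 1/|Y| = 1490 Ω, ∠Z = −∠Y = 8.39°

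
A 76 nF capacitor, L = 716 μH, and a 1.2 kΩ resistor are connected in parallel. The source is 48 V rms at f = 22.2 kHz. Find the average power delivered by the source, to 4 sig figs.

ω = 2πf = 139500 rad/s
X_L = ωL = 99.87 Ω
X_C = 1/(ωC) = 94.33 Ω
Parallel: admittances add. Y = 1/R + 1/(jωL) + jωC
Y = (0.0008333 + j0.0005882) S
|Y| = 0.001020 S → |Z| = 1/|Y| = 980.4 Ω, ∠Z = −∠Y = -35.22°
I = V/|Z| = 48.96 mA
P = VI cos φ = 48 × 0.04896 × cos(-35.22°) = 1.920 W

1.920 W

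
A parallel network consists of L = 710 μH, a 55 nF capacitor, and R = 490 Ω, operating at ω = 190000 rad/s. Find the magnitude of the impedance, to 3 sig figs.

X_L = ωL = 135 Ω
X_C = 1/(ωC) = 95.7 Ω
Parallel: admittances add. Y = 1/R + 1/(jωL) + jωC
Y = (0.00204 + j0.00304) S
|Y| = 0.00366 S → |Z| = 1/|Y| = 273 Ω, ∠Z = −∠Y = -56.1°

273 Ω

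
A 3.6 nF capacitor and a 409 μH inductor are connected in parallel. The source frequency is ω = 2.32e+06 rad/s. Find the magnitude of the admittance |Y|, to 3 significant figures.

X_L = ωL = 949 Ω
X_C = 1/(ωC) = 120 Ω
Parallel: admittances add. Y = 1/(jωL) + jωC
Y = (0 + j0.00730) S
|Y| = 0.00730 S → |Z| = 1/|Y| = 137 Ω, ∠Z = −∠Y = -90.0°

7.30 mS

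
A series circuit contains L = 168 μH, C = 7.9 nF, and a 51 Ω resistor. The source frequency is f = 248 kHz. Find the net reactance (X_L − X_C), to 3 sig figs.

ω = 2πf = 1.558e+06 rad/s
X_L = ωL = 262 Ω
X_C = 1/(ωC) = 81.2 Ω
X = 262 − 81.2 = 181 Ω

181 Ω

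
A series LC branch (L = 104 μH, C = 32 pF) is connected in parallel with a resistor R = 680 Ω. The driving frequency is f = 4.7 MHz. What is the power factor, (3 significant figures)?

0.947

ω = 2πf = 2.953e+07 rad/s
X_L = ωL = 3070 Ω
X_C = 1/(ωC) = 1060 Ω
Branch 1: Z₁ = R = 680 Ω
Branch 2 (series LC): Z₂ = j(X_L − X_C) = j2010 Ω
Parallel: Z = Z₁Z₂/(Z₁+Z₂), |Z| = 644 Ω, ∠Z = 18.7°
cos φ = cos(18.7°) = 0.947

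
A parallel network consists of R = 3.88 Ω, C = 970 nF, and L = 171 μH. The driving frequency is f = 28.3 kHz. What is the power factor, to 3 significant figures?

0.879

ω = 2πf = 177800 rad/s
X_L = ωL = 30.4 Ω
X_C = 1/(ωC) = 5.80 Ω
Parallel: admittances add. Y = 1/R + 1/(jωL) + jωC
Y = (0.258 + j0.140) S
|Y| = 0.293 S → |Z| = 1/|Y| = 3.41 Ω, ∠Z = −∠Y = -28.4°
cos φ = cos(-28.4°) = 0.879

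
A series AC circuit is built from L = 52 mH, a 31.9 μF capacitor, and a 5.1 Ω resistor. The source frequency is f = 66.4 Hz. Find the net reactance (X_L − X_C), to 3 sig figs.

ω = 2πf = 417.2 rad/s
X_L = ωL = 21.7 Ω
X_C = 1/(ωC) = 75.1 Ω
X = 21.7 − 75.1 = -53.4 Ω

-53.4 Ω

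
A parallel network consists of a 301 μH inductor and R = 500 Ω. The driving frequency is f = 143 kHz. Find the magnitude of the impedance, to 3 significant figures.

238 Ω

ω = 2πf = 898500 rad/s
X_L = ωL = 270 Ω
Parallel: admittances add. Y = 1/R + 1/(jωL)
Y = (0.00200 − j0.00370) S
|Y| = 0.00420 S → |Z| = 1/|Y| = 238 Ω, ∠Z = −∠Y = 61.6°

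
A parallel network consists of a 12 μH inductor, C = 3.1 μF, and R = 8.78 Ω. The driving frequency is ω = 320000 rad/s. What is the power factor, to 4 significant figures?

0.1538

X_L = ωL = 3.840 Ω
X_C = 1/(ωC) = 1.008 Ω
Parallel: admittances add. Y = 1/R + 1/(jωL) + jωC
Y = (0.1139 + j0.7316) S
|Y| = 0.7404 S → |Z| = 1/|Y| = 1.351 Ω, ∠Z = −∠Y = -81.15°
cos φ = cos(-81.15°) = 0.1538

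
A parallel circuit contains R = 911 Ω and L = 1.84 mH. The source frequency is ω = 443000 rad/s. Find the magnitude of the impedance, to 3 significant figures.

X_L = ωL = 815 Ω
Parallel: admittances add. Y = 1/R + 1/(jωL)
Y = (0.00110 − j0.00123) S
|Y| = 0.00165 S → |Z| = 1/|Y| = 607 Ω, ∠Z = −∠Y = 48.2°

607 Ω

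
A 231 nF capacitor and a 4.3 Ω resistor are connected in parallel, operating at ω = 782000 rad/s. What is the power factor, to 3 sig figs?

X_C = 1/(ωC) = 5.54 Ω
Parallel: admittances add. Y = 1/R + jωC
Y = (0.233 + j0.181) S
|Y| = 0.294 S → |Z| = 1/|Y| = 3.40 Ω, ∠Z = −∠Y = -37.8°
cos φ = cos(-37.8°) = 0.790

0.790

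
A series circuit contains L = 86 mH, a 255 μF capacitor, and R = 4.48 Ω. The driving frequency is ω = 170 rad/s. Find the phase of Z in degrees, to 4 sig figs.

-62.06°

X_L = ωL = 14.62 Ω
X_C = 1/(ωC) = 23.07 Ω
Net reactance X = X_L − X_C = -8.448 Ω
Z = 4.480 − j8.448 Ω
|Z| = √(4.480² + 8.448²) = 9.562 Ω
∠Z = arctan(-8.448/4.480) = -62.06°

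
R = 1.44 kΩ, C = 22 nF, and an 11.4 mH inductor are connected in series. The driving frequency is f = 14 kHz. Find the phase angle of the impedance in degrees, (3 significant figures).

ω = 2πf = 87960 rad/s
X_L = ωL = 1000 Ω
X_C = 1/(ωC) = 517 Ω
Net reactance X = X_L − X_C = 486 Ω
Z = 1440 + j486 Ω
|Z| = √(1440² + 486²) = 1520 Ω
∠Z = arctan(486/1440) = 18.7°

18.7°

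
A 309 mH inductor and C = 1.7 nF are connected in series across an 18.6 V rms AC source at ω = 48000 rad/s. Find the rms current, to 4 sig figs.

X_L = ωL = 14830 Ω
X_C = 1/(ωC) = 12250 Ω
Net reactance X = X_L − X_C = 2577 Ω
Z = j2577 Ω
|Z| = √(0² + 2577²) = 2577 Ω
I = V/|Z| = 18.6/2577 = 7.217 mA

7.217 mA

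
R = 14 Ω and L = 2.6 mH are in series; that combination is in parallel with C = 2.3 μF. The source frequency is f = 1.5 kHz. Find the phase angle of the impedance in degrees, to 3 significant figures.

ω = 2πf = 9425 rad/s
X_L = ωL = 24.5 Ω
X_C = 1/(ωC) = 46.1 Ω
Branch 1 (R+jX_L): Z₁ = 14.0 + j24.5 Ω, |Z₁| = 28.2 Ω
Branch 2 (−jX_C): Z₂ = −j46.1 Ω
Parallel: Z = Z₁Z₂/(Z₁+Z₂), |Z| = 50.5 Ω, ∠Z = 27.3°

27.3°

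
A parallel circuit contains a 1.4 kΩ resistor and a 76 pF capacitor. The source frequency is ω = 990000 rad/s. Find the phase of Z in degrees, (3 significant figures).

X_C = 1/(ωC) = 13300 Ω
Parallel: admittances add. Y = 1/R + jωC
Y = (0.000714 + j7.52e-05) S
|Y| = 0.000718 S → |Z| = 1/|Y| = 1390 Ω, ∠Z = −∠Y = -6.01°

-6.01°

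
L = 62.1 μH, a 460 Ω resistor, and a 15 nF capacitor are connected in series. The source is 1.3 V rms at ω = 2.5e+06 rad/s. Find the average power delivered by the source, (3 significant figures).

X_L = ωL = 155 Ω
X_C = 1/(ωC) = 26.7 Ω
Net reactance X = X_L − X_C = 129 Ω
Z = 460 + j129 Ω
|Z| = √(460² + 129²) = 478 Ω
∠Z = arctan(129/460) = 15.6°
I = V/|Z| = 2.72 mA
P = VI cos φ = 1.3 × 0.00272 × cos(15.6°) = 3.41 mW

3.41 mW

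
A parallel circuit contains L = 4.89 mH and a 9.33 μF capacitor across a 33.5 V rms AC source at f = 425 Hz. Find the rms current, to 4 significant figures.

ω = 2πf = 2670 rad/s
X_L = ωL = 13.06 Ω
X_C = 1/(ωC) = 40.14 Ω
Parallel: admittances add. Y = 1/(jωL) + jωC
Y = (0 − j0.05167) S
|Y| = 0.05167 S → |Z| = 1/|Y| = 19.35 Ω, ∠Z = −∠Y = 90.00°
I = V/|Z| = 33.5/19.35 = 1.731 A

1.731 A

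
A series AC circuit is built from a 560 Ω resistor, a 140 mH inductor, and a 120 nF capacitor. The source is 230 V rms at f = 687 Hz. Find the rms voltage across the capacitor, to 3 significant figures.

ω = 2πf = 4317 rad/s
X_L = ωL = 604 Ω
X_C = 1/(ωC) = 1930 Ω
Net reactance X = X_L − X_C = -1330 Ω
Z = 560 − j1330 Ω
|Z| = √(560² + 1330²) = 1440 Ω
I = V/|Z| = 160 mA
V_C = I·|Z_C| = 0.160 × 1930 = 308 V

308 V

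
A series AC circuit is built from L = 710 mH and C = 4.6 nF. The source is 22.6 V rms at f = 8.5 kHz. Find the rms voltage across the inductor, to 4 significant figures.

25.32 V

ω = 2πf = 53410 rad/s
X_L = ωL = 37920 Ω
X_C = 1/(ωC) = 4070 Ω
Net reactance X = X_L − X_C = 33850 Ω
Z = j33850 Ω
|Z| = √(0² + 33850²) = 33850 Ω
I = V/|Z| = 667.7 μA
V_L = I·|Z_L| = 0.0006677 × 37920 = 25.32 V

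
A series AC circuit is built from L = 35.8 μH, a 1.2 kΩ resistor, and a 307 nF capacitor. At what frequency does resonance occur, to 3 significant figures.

48.0 kHz

ω₀ = 1/√(LC) = 1/√(3.58e-05 × 3.07e-07) = 301600 rad/s
f₀ = ω₀/(2π) = 48.0 kHz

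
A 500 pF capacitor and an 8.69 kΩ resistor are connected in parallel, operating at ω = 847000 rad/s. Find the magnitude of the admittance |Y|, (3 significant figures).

439 μS

X_C = 1/(ωC) = 2360 Ω
Parallel: admittances add. Y = 1/R + jωC
Y = (0.000115 + j0.000424) S
|Y| = 0.000439 S → |Z| = 1/|Y| = 2280 Ω, ∠Z = −∠Y = -74.8°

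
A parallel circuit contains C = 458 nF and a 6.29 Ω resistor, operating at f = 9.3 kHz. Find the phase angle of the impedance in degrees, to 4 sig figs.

-9.555°

ω = 2πf = 58430 rad/s
X_C = 1/(ωC) = 37.37 Ω
Parallel: admittances add. Y = 1/R + jωC
Y = (0.1590 + j0.02676) S
|Y| = 0.1612 S → |Z| = 1/|Y| = 6.203 Ω, ∠Z = −∠Y = -9.555°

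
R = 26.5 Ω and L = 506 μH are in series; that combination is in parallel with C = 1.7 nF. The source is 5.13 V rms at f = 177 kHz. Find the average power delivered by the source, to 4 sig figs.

2.197 mW

ω = 2πf = 1.112e+06 rad/s
X_L = ωL = 562.7 Ω
X_C = 1/(ωC) = 528.9 Ω
Branch 1 (R+jX_L): Z₁ = 26.50 + j562.7 Ω, |Z₁| = 563.4 Ω
Branch 2 (−jX_C): Z₂ = −j528.9 Ω
Parallel: Z = Z₁Z₂/(Z₁+Z₂), |Z| = 6937 Ω, ∠Z = -54.60°
I = V/|Z| = 739.5 μA
P = VI cos φ = 5.13 × 0.0007395 × cos(-54.60°) = 2.197 mW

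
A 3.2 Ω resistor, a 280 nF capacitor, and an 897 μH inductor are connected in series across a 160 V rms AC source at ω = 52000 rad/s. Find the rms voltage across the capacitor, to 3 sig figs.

493 V

X_L = ωL = 46.6 Ω
X_C = 1/(ωC) = 68.7 Ω
Net reactance X = X_L − X_C = -22.0 Ω
Z = 3.20 − j22.0 Ω
|Z| = √(3.20² + 22.0²) = 22.3 Ω
I = V/|Z| = 7.19 A
V_C = I·|Z_C| = 7.19 × 68.7 = 493 V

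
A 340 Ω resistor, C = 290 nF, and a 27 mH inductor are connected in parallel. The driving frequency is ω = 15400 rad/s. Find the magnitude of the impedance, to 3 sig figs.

278 Ω

X_L = ωL = 416 Ω
X_C = 1/(ωC) = 224 Ω
Parallel: admittances add. Y = 1/R + 1/(jωL) + jωC
Y = (0.00294 + j0.00206) S
|Y| = 0.00359 S → |Z| = 1/|Y| = 278 Ω, ∠Z = −∠Y = -35.0°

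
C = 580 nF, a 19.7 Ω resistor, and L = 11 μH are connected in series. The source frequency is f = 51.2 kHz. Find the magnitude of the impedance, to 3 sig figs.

ω = 2πf = 321700 rad/s
X_L = ωL = 3.54 Ω
X_C = 1/(ωC) = 5.36 Ω
Net reactance X = X_L − X_C = -1.82 Ω
Z = 19.7 − j1.82 Ω
|Z| = √(19.7² + 1.82²) = 19.8 Ω

19.8 Ω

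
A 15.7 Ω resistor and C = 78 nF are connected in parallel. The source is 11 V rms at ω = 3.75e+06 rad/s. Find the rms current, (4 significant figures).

3.293 A

X_C = 1/(ωC) = 3.419 Ω
Parallel: admittances add. Y = 1/R + jωC
Y = (0.06369 + j0.2925) S
|Y| = 0.2994 S → |Z| = 1/|Y| = 3.341 Ω, ∠Z = −∠Y = -77.72°
I = V/|Z| = 11/3.341 = 3.293 A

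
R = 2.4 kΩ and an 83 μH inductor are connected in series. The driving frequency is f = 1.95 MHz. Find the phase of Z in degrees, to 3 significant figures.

23.0°

ω = 2πf = 1.225e+07 rad/s
X_L = ωL = 1020 Ω
Z = 2400 + j1020 Ω
|Z| = √(2400² + 1020²) = 2610 Ω
∠Z = arctan(1020/2400) = 23.0°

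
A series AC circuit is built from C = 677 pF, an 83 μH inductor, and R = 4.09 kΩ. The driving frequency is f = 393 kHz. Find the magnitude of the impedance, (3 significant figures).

4110 Ω

ω = 2πf = 2.469e+06 rad/s
X_L = ωL = 205 Ω
X_C = 1/(ωC) = 598 Ω
Net reactance X = X_L − X_C = -393 Ω
Z = 4090 − j393 Ω
|Z| = √(4090² + 393²) = 4110 Ω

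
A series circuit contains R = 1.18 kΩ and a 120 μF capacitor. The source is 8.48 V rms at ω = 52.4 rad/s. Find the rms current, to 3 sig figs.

7.12 mA

X_C = 1/(ωC) = 159 Ω
Z = 1180 − j159 Ω
|Z| = √(1180² + 159²) = 1190 Ω
I = V/|Z| = 8.48/1190 = 7.12 mA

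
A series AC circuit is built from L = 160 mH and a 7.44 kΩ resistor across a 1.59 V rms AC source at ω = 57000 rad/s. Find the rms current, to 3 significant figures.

135 μA

X_L = ωL = 9120 Ω
Z = 7440 + j9120 Ω
|Z| = √(7440² + 9120²) = 11800 Ω
I = V/|Z| = 1.59/11800 = 135 μA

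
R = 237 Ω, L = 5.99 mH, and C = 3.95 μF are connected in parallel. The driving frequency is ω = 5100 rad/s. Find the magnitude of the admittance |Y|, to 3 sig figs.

13.3 mS

X_L = ωL = 30.5 Ω
X_C = 1/(ωC) = 49.6 Ω
Parallel: admittances add. Y = 1/R + 1/(jωL) + jωC
Y = (0.00422 − j0.0126) S
|Y| = 0.0133 S → |Z| = 1/|Y| = 75.3 Ω, ∠Z = −∠Y = 71.5°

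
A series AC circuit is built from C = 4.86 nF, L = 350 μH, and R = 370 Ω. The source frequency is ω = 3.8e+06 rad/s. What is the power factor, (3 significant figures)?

X_L = ωL = 1330 Ω
X_C = 1/(ωC) = 54.1 Ω
Net reactance X = X_L − X_C = 1280 Ω
Z = 370 + j1280 Ω
|Z| = √(370² + 1280²) = 1330 Ω
∠Z = arctan(1280/370) = 73.8°
cos φ = cos(73.8°) = 0.279

0.279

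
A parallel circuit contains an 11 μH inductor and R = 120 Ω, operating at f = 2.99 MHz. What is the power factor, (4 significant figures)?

0.8648

ω = 2πf = 1.879e+07 rad/s
X_L = ωL = 206.7 Ω
Parallel: admittances add. Y = 1/R + 1/(jωL)
Y = (0.008333 − j0.004839) S
|Y| = 0.009636 S → |Z| = 1/|Y| = 103.8 Ω, ∠Z = −∠Y = 30.14°
cos φ = cos(30.14°) = 0.8648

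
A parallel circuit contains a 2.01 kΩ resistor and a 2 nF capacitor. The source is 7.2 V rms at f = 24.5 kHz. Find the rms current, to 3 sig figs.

4.21 mA

ω = 2πf = 153900 rad/s
X_C = 1/(ωC) = 3250 Ω
Parallel: admittances add. Y = 1/R + jωC
Y = (0.000498 + j0.000308) S
|Y| = 0.000585 S → |Z| = 1/|Y| = 1710 Ω, ∠Z = −∠Y = -31.8°
I = V/|Z| = 7.2/1710 = 4.21 mA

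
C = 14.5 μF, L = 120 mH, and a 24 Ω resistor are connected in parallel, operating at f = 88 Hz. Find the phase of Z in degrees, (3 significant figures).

ω = 2πf = 552.9 rad/s
X_L = ωL = 66.4 Ω
X_C = 1/(ωC) = 125 Ω
Parallel: admittances add. Y = 1/R + 1/(jωL) + jωC
Y = (0.0417 − j0.00705) S
|Y| = 0.0423 S → |Z| = 1/|Y| = 23.7 Ω, ∠Z = −∠Y = 9.61°

9.61°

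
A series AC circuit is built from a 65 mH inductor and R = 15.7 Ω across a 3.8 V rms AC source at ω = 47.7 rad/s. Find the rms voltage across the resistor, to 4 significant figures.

X_L = ωL = 3.101 Ω
Z = 15.70 + j3.101 Ω
|Z| = √(15.70² + 3.101²) = 16.00 Ω
I = V/|Z| = 237.5 mA
V_R = I·|Z_R| = 0.2375 × 15.70 = 3.728 V

3.728 V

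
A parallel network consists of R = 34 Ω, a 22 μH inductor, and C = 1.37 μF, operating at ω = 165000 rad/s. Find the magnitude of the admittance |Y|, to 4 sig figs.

X_L = ωL = 3.630 Ω
X_C = 1/(ωC) = 4.424 Ω
Parallel: admittances add. Y = 1/R + 1/(jωL) + jωC
Y = (0.02941 − j0.04943) S
|Y| = 0.05752 S → |Z| = 1/|Y| = 17.39 Ω, ∠Z = −∠Y = 59.25°

57.52 mS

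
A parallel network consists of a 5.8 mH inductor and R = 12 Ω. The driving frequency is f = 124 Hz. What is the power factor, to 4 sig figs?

0.3524

ω = 2πf = 779.1 rad/s
X_L = ωL = 4.519 Ω
Parallel: admittances add. Y = 1/R + 1/(jωL)
Y = (0.08333 − j0.2213) S
|Y| = 0.2365 S → |Z| = 1/|Y| = 4.229 Ω, ∠Z = −∠Y = 69.37°
cos φ = cos(69.37°) = 0.3524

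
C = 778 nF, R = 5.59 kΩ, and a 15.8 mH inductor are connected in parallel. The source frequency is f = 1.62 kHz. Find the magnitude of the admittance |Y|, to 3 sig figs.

ω = 2πf = 10180 rad/s
X_L = ωL = 161 Ω
X_C = 1/(ωC) = 126 Ω
Parallel: admittances add. Y = 1/R + 1/(jωL) + jωC
Y = (0.000179 + j0.00170) S
|Y| = 0.00171 S → |Z| = 1/|Y| = 585 Ω, ∠Z = −∠Y = -84.0°

1.71 mS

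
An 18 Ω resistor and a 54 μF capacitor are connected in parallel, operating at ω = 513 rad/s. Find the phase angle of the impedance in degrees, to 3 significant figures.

X_C = 1/(ωC) = 36.1 Ω
Parallel: admittances add. Y = 1/R + jωC
Y = (0.0556 + j0.0277) S
|Y| = 0.0621 S → |Z| = 1/|Y| = 16.1 Ω, ∠Z = −∠Y = -26.5°

-26.5°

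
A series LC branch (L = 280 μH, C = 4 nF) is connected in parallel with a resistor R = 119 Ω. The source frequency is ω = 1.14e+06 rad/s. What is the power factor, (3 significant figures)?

0.643

X_L = ωL = 319 Ω
X_C = 1/(ωC) = 219 Ω
Branch 1: Z₁ = R = 119 Ω
Branch 2 (series LC): Z₂ = j(X_L − X_C) = j99.9 Ω
Parallel: Z = Z₁Z₂/(Z₁+Z₂), |Z| = 76.5 Ω, ∠Z = 50.0°
cos φ = cos(50.0°) = 0.643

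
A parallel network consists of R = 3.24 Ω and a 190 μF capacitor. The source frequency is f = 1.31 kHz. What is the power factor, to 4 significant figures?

0.1936

ω = 2πf = 8231 rad/s
X_C = 1/(ωC) = 0.6394 Ω
Parallel: admittances add. Y = 1/R + jωC
Y = (0.3086 + j1.564) S
|Y| = 1.594 S → |Z| = 1/|Y| = 0.6273 Ω, ∠Z = −∠Y = -78.84°
cos φ = cos(-78.84°) = 0.1936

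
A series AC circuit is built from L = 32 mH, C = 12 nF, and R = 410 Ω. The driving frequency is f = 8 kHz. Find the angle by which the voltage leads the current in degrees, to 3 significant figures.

-6.87°

ω = 2πf = 50270 rad/s
X_L = ωL = 1610 Ω
X_C = 1/(ωC) = 1660 Ω
Net reactance X = X_L − X_C = -49.4 Ω
Z = 410 − j49.4 Ω
|Z| = √(410² + 49.4²) = 413 Ω
∠Z = arctan(-49.4/410) = -6.87°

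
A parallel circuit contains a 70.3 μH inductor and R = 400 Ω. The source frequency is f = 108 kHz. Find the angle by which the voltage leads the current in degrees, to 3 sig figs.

ω = 2πf = 678600 rad/s
X_L = ωL = 47.7 Ω
Parallel: admittances add. Y = 1/R + 1/(jωL)
Y = (0.00250 − j0.0210) S
|Y| = 0.0211 S → |Z| = 1/|Y| = 47.4 Ω, ∠Z = −∠Y = 83.2°

83.2°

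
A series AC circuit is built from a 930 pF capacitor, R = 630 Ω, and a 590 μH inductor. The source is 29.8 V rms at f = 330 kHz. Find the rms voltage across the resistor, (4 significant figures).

ω = 2πf = 2.073e+06 rad/s
X_L = ωL = 1223 Ω
X_C = 1/(ωC) = 518.6 Ω
Net reactance X = X_L − X_C = 704.7 Ω
Z = 630.0 + j704.7 Ω
|Z| = √(630.0² + 704.7²) = 945.3 Ω
I = V/|Z| = 31.52 mA
V_R = I·|Z_R| = 0.03152 × 630.0 = 19.86 V

19.86 V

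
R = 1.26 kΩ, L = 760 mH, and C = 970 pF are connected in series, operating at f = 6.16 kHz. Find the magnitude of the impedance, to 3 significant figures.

ω = 2πf = 38700 rad/s
X_L = ωL = 29400 Ω
X_C = 1/(ωC) = 26600 Ω
Net reactance X = X_L − X_C = 2780 Ω
Z = 1260 + j2780 Ω
|Z| = √(1260² + 2780²) = 3050 Ω

3050 Ω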